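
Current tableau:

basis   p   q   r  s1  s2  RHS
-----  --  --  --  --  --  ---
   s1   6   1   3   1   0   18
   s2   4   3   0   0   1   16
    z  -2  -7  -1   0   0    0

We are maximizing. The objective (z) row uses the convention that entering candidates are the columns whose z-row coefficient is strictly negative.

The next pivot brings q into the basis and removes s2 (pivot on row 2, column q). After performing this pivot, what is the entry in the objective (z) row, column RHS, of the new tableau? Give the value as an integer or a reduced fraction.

112/3

Pivot element is row 2, column q: 3.
Normalize row 2: new (row 2, RHS) = 16/3 = 16/3.
z-row ← z-row − (-7)·(new row 2): 0 − (-7)·(16/3) = 112/3.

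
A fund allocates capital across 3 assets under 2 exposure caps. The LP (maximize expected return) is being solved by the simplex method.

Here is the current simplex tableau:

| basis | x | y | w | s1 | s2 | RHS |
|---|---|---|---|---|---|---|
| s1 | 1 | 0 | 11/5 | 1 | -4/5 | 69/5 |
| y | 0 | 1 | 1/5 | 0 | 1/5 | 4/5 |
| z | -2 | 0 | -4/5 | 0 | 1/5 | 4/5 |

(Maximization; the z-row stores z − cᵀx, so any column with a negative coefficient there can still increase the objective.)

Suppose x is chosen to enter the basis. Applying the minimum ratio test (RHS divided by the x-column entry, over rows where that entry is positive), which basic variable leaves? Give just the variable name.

s1

Ratios: row 1 (s1): (69/5)/1 = 69/5; row 2 (y): entry 0 ≤ 0, skip.
Minimum ratio 69/5 is in the s1 row, so s1 leaves.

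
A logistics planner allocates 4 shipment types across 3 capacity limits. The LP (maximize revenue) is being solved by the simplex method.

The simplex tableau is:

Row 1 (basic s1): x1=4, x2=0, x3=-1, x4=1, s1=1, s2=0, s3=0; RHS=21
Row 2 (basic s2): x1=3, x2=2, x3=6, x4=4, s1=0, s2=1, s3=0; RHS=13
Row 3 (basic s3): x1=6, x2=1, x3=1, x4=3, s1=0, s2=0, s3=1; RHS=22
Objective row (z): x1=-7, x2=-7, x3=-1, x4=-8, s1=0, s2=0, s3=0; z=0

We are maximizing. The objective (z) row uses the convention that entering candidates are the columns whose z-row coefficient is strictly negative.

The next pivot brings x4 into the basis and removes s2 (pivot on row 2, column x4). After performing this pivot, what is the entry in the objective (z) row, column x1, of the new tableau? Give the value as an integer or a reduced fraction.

-1

Pivot element is row 2, column x4: 4.
Normalize row 2: new (row 2, x1) = 3/4 = 3/4.
z-row ← z-row − (-8)·(new row 2): -7 − (-8)·(3/4) = -1.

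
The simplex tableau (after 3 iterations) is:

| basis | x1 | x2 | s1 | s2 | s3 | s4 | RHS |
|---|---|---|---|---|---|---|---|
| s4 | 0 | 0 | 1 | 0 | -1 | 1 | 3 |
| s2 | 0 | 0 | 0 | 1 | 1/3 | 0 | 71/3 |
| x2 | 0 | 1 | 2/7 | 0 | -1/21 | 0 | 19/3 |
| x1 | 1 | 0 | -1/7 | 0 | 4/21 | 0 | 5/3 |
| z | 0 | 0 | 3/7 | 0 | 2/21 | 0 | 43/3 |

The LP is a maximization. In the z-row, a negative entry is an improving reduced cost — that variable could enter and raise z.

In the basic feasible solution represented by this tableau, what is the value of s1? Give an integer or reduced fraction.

0

s1 is nonbasic (not in the basis column), so its value in the current BFS is 0.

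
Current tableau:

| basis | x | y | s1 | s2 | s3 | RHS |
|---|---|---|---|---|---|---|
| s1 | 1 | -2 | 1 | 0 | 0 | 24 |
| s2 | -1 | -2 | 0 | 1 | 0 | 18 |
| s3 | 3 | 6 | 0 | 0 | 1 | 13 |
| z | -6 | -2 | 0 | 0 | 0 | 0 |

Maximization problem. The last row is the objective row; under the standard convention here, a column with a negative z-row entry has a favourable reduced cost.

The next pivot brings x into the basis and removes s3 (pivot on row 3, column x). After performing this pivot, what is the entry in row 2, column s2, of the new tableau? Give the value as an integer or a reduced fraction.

1

Pivot element is row 3, column x: 3.
Normalize row 3: new (row 3, s2) = 0/3 = 0.
row 2 ← row 2 − (-1)·(new row 3): 1 − (-1)·0 = 1.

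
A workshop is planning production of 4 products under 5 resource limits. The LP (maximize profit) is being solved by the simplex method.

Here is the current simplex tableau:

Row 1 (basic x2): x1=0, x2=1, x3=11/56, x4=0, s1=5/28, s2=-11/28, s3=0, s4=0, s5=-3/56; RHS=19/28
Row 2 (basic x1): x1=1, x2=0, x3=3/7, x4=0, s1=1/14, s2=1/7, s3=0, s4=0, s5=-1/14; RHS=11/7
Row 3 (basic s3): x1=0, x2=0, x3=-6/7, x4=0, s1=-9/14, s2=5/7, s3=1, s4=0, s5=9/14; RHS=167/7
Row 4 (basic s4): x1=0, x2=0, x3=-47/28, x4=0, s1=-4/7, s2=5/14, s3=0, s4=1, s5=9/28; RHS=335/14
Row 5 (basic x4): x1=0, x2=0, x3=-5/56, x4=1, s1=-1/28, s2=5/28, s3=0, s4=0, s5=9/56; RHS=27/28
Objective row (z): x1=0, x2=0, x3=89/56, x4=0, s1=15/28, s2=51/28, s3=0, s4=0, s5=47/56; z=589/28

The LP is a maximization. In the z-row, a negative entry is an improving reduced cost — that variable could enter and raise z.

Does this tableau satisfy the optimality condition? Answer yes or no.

yes

No objective-row coefficient is strictly negative, so no entering variable exists; the tableau is optimal.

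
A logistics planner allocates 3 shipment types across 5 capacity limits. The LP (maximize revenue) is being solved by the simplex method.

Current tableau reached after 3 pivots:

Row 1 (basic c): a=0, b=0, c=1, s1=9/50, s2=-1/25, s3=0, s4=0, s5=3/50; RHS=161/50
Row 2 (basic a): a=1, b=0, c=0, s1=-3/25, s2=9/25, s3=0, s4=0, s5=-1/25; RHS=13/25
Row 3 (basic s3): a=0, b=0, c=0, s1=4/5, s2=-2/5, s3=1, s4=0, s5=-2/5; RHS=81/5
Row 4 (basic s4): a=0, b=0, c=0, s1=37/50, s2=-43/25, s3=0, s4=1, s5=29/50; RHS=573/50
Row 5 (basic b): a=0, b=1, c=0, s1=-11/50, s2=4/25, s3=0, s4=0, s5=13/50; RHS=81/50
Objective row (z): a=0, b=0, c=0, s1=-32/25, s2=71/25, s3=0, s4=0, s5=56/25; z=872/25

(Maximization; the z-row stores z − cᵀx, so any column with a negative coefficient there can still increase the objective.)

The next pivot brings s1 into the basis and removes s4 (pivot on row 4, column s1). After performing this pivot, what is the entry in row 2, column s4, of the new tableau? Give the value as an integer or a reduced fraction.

Pivot element is row 4, column s1: 37/50.
Normalize row 4: new (row 4, s4) = 1/(37/50) = 50/37.
row 2 ← row 2 − (-3/25)·(new row 4): 0 − (-3/25)·(50/37) = 6/37.

6/37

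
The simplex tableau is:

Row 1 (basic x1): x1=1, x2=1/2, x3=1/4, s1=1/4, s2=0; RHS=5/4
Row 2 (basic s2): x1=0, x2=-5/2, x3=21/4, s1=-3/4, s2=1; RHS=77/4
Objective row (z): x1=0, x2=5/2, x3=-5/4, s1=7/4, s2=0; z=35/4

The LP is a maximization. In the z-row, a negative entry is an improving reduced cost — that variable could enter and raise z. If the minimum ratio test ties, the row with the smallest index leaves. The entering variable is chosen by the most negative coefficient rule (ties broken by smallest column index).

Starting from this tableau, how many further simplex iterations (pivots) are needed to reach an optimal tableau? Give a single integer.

1

pivot: x3 in, s2 out → z = 40/3
No improving column remains; optimal.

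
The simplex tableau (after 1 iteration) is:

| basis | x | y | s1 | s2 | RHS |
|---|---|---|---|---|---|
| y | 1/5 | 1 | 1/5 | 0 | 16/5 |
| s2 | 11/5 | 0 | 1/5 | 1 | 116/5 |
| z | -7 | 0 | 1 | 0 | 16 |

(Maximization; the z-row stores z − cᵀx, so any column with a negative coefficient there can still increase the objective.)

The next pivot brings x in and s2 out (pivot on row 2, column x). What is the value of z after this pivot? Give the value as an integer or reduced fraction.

Minimum ratio for x: (116/5)/(11/5) = 116/11.
z changes by −(z-row coeff of x)·ratio = −(-7)·(116/11) = 812/11.
New z = 16 + (812/11) = 988/11.

988/11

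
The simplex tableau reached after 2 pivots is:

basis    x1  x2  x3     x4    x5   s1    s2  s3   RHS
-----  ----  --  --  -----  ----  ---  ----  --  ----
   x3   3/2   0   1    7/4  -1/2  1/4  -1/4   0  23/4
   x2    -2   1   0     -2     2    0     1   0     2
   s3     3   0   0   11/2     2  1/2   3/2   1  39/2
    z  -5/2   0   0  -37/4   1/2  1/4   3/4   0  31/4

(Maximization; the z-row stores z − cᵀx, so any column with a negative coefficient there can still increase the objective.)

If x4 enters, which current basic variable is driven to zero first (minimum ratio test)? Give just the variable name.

x3

Ratios: row 1 (x3): (23/4)/(7/4) = 23/7; row 2 (x2): entry -2 ≤ 0, skip; row 3 (s3): (39/2)/(11/2) = 39/11.
Minimum ratio 23/7 is in the x3 row, so x3 leaves.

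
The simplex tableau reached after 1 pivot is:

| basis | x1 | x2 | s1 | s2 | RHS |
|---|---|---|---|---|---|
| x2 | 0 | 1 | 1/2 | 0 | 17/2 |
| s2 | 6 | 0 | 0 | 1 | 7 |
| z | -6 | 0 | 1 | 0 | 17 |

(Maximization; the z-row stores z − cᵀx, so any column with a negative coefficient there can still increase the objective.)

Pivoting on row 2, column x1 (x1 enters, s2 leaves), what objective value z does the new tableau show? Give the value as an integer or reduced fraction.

Minimum ratio for x1: 7/6 = 7/6.
z changes by −(z-row coeff of x1)·ratio = −(-6)·(7/6) = 7.
New z = 17 + 7 = 24.

24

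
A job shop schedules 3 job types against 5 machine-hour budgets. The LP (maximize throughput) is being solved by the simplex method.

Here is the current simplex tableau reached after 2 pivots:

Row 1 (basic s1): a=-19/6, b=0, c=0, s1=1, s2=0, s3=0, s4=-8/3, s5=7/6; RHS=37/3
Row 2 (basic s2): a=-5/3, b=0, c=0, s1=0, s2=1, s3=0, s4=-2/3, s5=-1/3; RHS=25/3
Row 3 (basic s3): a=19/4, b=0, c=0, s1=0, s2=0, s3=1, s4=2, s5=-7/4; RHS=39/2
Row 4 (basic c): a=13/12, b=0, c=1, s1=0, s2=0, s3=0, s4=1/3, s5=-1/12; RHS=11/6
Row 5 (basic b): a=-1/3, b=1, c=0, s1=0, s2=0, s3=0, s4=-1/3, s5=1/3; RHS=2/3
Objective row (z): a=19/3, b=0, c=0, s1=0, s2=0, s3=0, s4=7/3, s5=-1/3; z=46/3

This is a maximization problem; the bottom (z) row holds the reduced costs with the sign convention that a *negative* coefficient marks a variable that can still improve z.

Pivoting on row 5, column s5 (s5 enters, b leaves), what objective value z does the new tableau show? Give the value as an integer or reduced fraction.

16

Minimum ratio for s5: (2/3)/(1/3) = 2.
z changes by −(z-row coeff of s5)·ratio = −(-1/3)·2 = 2/3.
New z = 46/3 + (2/3) = 16.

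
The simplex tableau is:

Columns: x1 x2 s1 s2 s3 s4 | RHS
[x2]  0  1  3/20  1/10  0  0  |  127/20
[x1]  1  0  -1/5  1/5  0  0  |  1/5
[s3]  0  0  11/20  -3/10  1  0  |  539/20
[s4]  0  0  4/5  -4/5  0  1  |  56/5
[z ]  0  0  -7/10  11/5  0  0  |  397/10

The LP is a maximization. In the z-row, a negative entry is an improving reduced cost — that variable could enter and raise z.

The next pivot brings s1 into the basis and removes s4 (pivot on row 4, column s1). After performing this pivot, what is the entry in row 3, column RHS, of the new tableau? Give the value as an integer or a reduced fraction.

77/4

Pivot element is row 4, column s1: 4/5.
Normalize row 4: new (row 4, RHS) = (56/5)/(4/5) = 14.
row 3 ← row 3 − (11/20)·(new row 4): 539/20 − (11/20)·14 = 77/4.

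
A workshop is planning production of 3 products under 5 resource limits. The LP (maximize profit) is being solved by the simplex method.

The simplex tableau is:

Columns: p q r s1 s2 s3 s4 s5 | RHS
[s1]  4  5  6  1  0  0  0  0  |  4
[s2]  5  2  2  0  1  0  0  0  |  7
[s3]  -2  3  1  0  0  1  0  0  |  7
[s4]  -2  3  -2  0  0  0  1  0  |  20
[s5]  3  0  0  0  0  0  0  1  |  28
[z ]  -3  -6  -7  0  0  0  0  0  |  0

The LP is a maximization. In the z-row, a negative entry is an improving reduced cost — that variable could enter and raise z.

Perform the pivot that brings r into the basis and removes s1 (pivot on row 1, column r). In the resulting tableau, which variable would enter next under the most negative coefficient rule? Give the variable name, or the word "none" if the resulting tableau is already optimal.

q

Pivot element 6. New z-row = old z-row − (-7)·(row 1/6).
Updated z-row coefficients: p: 5/3, q: -1/6, r: 0, s1: 7/6, s2: 0, s3: 0, s4: 0, s5: 0.
The most negative is -1/6 in column q, so q would enter next.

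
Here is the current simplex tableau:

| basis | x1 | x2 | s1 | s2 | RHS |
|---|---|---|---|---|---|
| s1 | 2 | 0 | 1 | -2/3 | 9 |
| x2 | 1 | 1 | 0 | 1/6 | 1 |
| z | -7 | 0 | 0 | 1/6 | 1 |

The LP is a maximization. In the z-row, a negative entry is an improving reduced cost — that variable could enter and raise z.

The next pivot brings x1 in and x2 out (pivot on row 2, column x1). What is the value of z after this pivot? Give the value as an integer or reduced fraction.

8

Minimum ratio for x1: 1/1 = 1.
z changes by −(z-row coeff of x1)·ratio = −(-7)·1 = 7.
New z = 1 + 7 = 8.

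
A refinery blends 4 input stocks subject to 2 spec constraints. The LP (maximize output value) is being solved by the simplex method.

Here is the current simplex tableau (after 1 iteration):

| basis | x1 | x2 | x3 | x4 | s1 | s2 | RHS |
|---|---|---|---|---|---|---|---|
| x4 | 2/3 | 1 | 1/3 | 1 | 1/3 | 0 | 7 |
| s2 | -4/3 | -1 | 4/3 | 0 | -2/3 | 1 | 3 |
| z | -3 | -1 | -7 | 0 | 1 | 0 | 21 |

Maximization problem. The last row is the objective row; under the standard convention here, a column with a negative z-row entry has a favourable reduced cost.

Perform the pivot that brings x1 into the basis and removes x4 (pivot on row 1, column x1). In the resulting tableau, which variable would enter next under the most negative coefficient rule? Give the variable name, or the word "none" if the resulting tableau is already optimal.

x3

Pivot element 2/3. New z-row = old z-row − (-3)·(row 1/(2/3)).
Updated z-row coefficients: x1: 0, x2: 7/2, x3: -11/2, x4: 9/2, s1: 5/2, s2: 0.
The most negative is -11/2 in column x3, so x3 would enter next.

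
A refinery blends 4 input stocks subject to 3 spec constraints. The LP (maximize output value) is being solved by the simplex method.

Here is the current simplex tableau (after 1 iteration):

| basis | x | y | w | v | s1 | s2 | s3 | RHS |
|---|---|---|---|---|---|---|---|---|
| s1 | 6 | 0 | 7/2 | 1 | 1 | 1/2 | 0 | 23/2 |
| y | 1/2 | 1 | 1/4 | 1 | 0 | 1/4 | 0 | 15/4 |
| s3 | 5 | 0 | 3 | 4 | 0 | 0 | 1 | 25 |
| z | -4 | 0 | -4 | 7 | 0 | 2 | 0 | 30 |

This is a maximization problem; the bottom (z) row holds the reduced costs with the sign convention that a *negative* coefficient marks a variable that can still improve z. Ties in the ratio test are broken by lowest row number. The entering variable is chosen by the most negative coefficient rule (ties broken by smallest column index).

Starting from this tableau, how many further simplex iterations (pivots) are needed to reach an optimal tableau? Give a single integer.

pivot: x in, s1 out → z = 113/3
pivot: w in, x out → z = 302/7
No improving column remains; optimal.

2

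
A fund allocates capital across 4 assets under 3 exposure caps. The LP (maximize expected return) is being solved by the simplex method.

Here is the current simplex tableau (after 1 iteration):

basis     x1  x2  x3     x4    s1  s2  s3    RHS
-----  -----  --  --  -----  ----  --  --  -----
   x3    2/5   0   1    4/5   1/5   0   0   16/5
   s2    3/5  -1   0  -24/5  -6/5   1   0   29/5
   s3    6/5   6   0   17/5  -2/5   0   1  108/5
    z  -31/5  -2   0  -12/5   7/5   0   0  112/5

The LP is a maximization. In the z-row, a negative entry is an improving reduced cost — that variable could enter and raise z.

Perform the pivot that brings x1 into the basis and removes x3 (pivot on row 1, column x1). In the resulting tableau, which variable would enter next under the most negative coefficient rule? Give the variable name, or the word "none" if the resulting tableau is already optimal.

x2

Pivot element 2/5. New z-row = old z-row − (-31/5)·(row 1/(2/5)).
Updated z-row coefficients: x1: 0, x2: -2, x3: 31/2, x4: 10, s1: 9/2, s2: 0, s3: 0.
The most negative is -2 in column x2, so x2 would enter next.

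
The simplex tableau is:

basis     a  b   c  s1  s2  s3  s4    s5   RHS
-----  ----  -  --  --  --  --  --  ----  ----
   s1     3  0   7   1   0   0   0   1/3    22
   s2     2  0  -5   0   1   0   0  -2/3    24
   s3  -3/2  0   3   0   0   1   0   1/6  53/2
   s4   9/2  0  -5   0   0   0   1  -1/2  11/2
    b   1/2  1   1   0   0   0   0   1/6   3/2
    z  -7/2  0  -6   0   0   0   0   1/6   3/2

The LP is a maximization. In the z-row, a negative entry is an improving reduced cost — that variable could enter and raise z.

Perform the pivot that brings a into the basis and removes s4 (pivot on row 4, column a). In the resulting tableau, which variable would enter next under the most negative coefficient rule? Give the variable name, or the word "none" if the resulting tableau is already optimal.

Pivot element 9/2. New z-row = old z-row − (-7/2)·(row 4/(9/2)).
Updated z-row coefficients: a: 0, b: 0, c: -89/9, s1: 0, s2: 0, s3: 0, s4: 7/9, s5: -2/9.
The most negative is -89/9 in column c, so c would enter next.

c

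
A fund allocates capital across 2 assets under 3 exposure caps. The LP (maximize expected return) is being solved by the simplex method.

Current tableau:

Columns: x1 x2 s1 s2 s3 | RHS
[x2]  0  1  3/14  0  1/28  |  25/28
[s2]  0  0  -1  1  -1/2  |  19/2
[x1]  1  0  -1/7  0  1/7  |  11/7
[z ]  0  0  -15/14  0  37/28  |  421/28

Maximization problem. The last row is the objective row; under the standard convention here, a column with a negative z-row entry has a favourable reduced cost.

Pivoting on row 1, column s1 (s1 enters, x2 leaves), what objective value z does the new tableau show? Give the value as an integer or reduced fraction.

39/2

Minimum ratio for s1: (25/28)/(3/14) = 25/6.
z changes by −(z-row coeff of s1)·ratio = −(-15/14)·(25/6) = 125/28.
New z = 421/28 + (125/28) = 39/2.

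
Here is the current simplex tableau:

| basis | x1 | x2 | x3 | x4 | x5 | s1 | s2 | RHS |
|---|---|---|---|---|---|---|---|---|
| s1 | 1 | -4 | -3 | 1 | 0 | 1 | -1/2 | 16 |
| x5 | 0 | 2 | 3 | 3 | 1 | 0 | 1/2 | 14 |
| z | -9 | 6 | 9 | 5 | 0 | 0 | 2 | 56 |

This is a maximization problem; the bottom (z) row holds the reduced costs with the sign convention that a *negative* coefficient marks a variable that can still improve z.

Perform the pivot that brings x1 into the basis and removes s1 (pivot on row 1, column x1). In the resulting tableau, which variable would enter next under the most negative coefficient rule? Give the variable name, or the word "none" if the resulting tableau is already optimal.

x2

Pivot element 1. New z-row = old z-row − (-9)·(row 1/1).
Updated z-row coefficients: x1: 0, x2: -30, x3: -18, x4: 14, x5: 0, s1: 9, s2: -5/2.
The most negative is -30 in column x2, so x2 would enter next.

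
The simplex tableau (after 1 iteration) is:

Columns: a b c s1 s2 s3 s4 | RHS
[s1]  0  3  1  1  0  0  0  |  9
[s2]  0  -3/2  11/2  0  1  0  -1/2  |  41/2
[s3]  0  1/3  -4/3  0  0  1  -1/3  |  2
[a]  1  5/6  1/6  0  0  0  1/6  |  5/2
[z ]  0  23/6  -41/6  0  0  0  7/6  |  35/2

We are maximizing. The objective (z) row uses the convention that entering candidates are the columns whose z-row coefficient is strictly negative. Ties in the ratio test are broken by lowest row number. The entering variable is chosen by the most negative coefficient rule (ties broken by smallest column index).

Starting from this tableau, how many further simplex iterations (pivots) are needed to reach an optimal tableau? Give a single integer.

1

pivot: c in, s2 out → z = 1418/33
No improving column remains; optimal.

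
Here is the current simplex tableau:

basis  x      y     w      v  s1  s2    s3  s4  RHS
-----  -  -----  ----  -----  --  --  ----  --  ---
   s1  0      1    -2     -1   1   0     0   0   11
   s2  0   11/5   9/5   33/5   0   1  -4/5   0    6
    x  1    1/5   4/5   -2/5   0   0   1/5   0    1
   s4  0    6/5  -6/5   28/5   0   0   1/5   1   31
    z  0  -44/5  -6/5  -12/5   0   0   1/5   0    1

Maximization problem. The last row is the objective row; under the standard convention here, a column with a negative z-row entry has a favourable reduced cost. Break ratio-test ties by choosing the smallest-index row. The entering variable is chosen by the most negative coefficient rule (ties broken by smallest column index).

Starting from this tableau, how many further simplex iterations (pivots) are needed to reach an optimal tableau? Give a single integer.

pivot: y in, s2 out → z = 25
pivot: s3 in, x out → z = 30
No improving column remains; optimal.

2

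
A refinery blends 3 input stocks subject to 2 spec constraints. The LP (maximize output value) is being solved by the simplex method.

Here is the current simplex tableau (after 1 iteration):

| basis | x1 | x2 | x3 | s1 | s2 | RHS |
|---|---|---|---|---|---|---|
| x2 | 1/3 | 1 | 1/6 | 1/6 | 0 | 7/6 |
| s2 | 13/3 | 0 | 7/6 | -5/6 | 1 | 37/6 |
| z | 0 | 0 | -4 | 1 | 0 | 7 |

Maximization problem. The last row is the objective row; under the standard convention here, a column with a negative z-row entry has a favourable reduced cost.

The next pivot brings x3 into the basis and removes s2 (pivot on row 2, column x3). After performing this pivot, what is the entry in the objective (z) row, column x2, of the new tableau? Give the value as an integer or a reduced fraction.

Pivot element is row 2, column x3: 7/6.
Normalize row 2: new (row 2, x2) = 0/(7/6) = 0.
z-row ← z-row − (-4)·(new row 2): 0 − (-4)·0 = 0.

0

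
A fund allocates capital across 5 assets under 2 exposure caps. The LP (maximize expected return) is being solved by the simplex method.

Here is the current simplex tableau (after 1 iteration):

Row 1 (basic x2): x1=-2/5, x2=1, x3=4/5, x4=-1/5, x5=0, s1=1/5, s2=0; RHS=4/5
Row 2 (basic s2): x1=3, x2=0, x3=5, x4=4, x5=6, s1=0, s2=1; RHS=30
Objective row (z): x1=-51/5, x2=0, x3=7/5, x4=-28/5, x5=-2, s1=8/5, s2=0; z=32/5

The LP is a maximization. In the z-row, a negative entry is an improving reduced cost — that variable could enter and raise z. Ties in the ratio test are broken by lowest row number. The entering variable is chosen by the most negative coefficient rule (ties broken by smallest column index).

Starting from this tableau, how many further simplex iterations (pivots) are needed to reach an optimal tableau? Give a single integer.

1

pivot: x1 in, s2 out → z = 542/5
No improving column remains; optimal.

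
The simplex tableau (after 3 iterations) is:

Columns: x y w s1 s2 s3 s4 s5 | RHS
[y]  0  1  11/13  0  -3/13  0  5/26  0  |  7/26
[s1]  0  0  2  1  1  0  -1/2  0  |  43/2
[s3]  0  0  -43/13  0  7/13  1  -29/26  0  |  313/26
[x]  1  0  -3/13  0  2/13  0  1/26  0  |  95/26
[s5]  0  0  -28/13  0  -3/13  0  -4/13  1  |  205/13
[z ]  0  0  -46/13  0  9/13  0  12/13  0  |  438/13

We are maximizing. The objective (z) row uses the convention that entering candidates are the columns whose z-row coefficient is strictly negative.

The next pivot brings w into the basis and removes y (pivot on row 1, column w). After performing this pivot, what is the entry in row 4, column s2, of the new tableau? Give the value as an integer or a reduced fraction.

1/11

Pivot element is row 1, column w: 11/13.
Normalize row 1: new (row 1, s2) = (-3/13)/(11/13) = -3/11.
row 4 ← row 4 − (-3/13)·(new row 1): 2/13 − (-3/13)·(-3/11) = 1/11.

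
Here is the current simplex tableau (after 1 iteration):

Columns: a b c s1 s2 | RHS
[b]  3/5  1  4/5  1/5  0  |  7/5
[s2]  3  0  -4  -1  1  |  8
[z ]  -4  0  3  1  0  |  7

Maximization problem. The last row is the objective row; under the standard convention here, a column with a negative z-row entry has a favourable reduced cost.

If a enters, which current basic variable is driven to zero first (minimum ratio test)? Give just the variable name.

b

Ratios: row 1 (b): (7/5)/(3/5) = 7/3; row 2 (s2): 8/3 = 8/3.
Minimum ratio 7/3 is in the b row, so b leaves.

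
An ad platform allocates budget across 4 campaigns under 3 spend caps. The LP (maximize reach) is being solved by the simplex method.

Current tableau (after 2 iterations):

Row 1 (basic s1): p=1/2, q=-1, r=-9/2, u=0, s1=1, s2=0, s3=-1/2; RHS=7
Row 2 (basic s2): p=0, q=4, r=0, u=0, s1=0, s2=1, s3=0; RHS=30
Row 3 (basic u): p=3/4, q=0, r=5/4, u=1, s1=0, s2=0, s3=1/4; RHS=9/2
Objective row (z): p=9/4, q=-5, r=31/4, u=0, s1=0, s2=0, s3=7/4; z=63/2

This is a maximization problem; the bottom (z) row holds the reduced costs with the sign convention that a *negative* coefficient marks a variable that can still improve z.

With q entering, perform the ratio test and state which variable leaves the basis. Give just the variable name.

s2

Ratios: row 1 (s1): entry -1 ≤ 0, skip; row 2 (s2): 30/4 = 15/2; row 3 (u): entry 0 ≤ 0, skip.
Minimum ratio 15/2 is in the s2 row, so s2 leaves.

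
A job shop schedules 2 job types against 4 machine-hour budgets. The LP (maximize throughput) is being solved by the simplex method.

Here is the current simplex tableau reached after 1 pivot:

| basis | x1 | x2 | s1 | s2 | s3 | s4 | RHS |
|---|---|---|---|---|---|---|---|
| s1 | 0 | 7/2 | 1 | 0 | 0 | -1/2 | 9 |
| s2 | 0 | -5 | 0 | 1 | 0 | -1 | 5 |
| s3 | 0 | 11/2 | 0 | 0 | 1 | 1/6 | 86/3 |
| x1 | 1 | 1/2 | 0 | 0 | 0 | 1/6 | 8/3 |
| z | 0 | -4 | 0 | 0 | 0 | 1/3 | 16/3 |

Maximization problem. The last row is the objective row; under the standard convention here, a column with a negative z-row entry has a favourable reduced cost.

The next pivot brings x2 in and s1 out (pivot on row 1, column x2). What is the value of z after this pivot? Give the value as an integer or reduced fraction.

328/21

Minimum ratio for x2: 9/(7/2) = 18/7.
z changes by −(z-row coeff of x2)·ratio = −(-4)·(18/7) = 72/7.
New z = 16/3 + (72/7) = 328/21.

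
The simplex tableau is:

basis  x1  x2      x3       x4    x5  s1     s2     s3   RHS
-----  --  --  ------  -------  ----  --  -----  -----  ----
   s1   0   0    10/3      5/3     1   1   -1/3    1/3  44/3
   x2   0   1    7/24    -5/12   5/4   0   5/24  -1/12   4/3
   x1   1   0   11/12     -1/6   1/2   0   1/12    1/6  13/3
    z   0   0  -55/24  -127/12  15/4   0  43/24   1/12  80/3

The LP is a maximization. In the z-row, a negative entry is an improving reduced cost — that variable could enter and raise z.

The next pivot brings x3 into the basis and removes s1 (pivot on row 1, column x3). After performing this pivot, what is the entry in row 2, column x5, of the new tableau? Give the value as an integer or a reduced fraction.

Pivot element is row 1, column x3: 10/3.
Normalize row 1: new (row 1, x5) = 1/(10/3) = 3/10.
row 2 ← row 2 − (7/24)·(new row 1): 5/4 − (7/24)·(3/10) = 93/80.

93/80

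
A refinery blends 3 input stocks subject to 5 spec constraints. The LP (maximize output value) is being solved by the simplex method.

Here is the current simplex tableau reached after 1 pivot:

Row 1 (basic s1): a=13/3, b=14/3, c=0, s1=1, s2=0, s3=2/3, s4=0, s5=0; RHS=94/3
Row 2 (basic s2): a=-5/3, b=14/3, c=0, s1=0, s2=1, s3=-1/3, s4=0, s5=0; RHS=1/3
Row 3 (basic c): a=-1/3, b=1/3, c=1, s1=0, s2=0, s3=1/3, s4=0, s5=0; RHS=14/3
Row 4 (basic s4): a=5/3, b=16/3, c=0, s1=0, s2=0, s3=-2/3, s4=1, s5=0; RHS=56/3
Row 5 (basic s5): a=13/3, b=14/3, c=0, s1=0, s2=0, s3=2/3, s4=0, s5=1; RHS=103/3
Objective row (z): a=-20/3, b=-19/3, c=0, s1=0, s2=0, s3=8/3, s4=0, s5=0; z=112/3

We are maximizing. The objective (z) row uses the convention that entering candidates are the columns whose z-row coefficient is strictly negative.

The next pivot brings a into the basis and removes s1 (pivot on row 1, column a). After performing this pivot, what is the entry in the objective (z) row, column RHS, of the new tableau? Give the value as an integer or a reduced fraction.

1112/13

Pivot element is row 1, column a: 13/3.
Normalize row 1: new (row 1, RHS) = (94/3)/(13/3) = 94/13.
z-row ← z-row − (-20/3)·(new row 1): 112/3 − (-20/3)·(94/13) = 1112/13.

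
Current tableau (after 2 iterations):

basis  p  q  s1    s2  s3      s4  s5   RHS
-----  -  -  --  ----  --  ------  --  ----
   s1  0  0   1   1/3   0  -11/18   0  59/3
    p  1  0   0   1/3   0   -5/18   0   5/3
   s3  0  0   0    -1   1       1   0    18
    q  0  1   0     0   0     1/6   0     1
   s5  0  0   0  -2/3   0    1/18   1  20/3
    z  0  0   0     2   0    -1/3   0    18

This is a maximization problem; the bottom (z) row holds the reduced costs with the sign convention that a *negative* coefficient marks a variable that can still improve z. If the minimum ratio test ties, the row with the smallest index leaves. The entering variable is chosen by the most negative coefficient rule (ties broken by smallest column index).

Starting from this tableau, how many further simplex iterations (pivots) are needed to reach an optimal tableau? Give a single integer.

pivot: s4 in, q out → z = 20
No improving column remains; optimal.

1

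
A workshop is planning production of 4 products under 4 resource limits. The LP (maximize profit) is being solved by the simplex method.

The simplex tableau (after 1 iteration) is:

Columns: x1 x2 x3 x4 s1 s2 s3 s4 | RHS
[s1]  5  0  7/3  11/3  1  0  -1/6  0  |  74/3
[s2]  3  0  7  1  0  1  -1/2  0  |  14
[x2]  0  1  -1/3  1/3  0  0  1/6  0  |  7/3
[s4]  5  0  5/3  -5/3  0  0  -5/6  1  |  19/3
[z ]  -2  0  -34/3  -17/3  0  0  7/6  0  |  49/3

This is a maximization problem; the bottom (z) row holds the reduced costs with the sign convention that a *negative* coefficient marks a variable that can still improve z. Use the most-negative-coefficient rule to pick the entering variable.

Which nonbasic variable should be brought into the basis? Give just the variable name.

Objective-row coefficients: x1: -2, x2: 0, x3: -34/3, x4: -17/3, s1: 0, s2: 0, s3: 7/6, s4: 0.
The most negative is -34/3 in column x3, so x3 enters.

x3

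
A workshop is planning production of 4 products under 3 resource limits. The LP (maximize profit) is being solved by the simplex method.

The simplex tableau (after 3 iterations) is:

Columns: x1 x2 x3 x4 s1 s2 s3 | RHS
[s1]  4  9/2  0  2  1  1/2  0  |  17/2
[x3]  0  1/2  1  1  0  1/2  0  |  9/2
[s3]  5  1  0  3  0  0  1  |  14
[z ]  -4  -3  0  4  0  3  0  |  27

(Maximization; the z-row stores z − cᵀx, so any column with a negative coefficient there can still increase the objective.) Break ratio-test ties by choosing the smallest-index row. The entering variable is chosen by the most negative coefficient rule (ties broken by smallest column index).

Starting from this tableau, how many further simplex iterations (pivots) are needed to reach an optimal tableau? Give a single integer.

pivot: x1 in, s1 out → z = 71/2
No improving column remains; optimal.

1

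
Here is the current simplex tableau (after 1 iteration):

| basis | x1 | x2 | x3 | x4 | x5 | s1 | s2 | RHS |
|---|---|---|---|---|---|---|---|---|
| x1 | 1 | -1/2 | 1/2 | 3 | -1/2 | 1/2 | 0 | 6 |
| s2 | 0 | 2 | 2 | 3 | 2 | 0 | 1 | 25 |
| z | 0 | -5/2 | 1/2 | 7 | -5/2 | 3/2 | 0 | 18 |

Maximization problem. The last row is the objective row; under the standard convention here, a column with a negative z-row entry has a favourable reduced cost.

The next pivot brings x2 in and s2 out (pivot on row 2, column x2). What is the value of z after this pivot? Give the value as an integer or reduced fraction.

197/4

Minimum ratio for x2: 25/2 = 25/2.
z changes by −(z-row coeff of x2)·ratio = −(-5/2)·(25/2) = 125/4.
New z = 18 + (125/4) = 197/4.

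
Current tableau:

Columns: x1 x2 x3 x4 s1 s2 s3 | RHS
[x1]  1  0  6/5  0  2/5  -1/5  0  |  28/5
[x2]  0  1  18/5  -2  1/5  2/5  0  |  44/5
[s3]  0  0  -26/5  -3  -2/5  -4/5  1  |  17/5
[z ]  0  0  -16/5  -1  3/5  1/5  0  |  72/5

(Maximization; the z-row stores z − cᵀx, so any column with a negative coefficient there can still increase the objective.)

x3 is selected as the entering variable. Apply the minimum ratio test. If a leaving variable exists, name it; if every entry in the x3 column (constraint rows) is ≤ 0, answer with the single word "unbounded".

Ratios: row 1 (x1): (28/5)/(6/5) = 14/3; row 2 (x2): (44/5)/(18/5) = 22/9; row 3 (s3): entry -26/5 ≤ 0, skip.
Minimum ratio is in the x2 row, so x2 leaves.

x2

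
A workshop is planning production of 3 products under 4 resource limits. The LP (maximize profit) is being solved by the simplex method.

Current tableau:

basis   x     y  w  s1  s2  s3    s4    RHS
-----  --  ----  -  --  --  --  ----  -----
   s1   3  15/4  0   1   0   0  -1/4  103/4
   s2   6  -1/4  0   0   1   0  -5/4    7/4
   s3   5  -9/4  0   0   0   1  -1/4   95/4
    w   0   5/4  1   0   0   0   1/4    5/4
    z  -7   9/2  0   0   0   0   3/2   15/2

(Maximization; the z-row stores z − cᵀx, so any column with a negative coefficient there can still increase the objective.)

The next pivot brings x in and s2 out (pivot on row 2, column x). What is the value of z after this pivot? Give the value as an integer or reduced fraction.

Minimum ratio for x: (7/4)/6 = 7/24.
z changes by −(z-row coeff of x)·ratio = −(-7)·(7/24) = 49/24.
New z = 15/2 + (49/24) = 229/24.

229/24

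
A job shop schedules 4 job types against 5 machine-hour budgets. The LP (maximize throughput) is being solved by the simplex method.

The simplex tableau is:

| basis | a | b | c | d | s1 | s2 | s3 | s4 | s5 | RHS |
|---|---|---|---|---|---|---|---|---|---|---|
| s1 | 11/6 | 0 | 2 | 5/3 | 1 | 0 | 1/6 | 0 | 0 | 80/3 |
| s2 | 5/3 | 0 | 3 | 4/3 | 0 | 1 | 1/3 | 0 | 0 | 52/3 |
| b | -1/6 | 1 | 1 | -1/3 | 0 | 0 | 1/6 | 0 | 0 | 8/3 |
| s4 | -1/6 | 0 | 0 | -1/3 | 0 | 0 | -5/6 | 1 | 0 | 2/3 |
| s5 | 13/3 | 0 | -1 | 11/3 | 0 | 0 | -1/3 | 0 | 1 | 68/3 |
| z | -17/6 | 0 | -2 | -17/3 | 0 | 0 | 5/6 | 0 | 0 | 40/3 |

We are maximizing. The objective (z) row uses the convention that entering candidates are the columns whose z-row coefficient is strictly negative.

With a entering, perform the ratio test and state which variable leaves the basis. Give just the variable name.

s5

Ratios: row 1 (s1): (80/3)/(11/6) = 160/11; row 2 (s2): (52/3)/(5/3) = 52/5; row 3 (b): entry -1/6 ≤ 0, skip; row 4 (s4): entry -1/6 ≤ 0, skip; row 5 (s5): (68/3)/(13/3) = 68/13.
Minimum ratio 68/13 is in the s5 row, so s5 leaves.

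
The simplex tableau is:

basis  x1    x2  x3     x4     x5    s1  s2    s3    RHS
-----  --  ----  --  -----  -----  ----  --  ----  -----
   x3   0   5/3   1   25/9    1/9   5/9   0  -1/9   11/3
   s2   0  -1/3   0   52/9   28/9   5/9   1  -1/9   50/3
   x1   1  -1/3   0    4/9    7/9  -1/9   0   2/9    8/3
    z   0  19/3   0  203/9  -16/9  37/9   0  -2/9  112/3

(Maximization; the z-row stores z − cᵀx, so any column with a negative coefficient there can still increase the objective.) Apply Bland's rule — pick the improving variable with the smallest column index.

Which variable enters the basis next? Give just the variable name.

x5

Objective-row coefficients: x1: 0, x2: 19/3, x3: 0, x4: 203/9, x5: -16/9, s1: 37/9, s2: 0, s3: -2/9.
Improving columns: x5, s3. Bland's rule picks the smallest column index → x5.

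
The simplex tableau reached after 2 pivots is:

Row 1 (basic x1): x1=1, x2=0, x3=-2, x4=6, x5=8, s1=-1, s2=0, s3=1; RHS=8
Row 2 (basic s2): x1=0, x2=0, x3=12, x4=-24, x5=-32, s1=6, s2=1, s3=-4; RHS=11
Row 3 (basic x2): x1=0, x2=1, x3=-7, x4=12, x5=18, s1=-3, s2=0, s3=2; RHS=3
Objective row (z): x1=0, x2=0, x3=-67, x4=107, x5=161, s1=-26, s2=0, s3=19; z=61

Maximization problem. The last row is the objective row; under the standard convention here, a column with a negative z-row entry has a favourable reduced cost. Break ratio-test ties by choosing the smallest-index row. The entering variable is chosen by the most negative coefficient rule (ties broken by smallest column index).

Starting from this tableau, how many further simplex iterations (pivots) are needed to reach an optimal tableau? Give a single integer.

pivot: x3 in, s2 out → z = 1469/12
pivot: x4 in, x1 out → z = 1531/6
No improving column remains; optimal.

2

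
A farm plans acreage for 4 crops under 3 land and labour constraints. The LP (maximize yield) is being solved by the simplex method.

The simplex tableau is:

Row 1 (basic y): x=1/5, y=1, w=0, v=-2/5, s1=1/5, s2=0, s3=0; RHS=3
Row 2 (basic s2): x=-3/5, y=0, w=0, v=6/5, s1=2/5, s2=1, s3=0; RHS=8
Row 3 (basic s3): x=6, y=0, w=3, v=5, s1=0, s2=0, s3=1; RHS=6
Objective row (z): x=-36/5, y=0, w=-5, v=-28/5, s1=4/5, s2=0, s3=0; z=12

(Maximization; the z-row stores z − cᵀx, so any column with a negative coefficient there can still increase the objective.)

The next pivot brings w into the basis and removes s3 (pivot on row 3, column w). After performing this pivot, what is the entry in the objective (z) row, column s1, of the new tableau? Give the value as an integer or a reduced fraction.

4/5

Pivot element is row 3, column w: 3.
Normalize row 3: new (row 3, s1) = 0/3 = 0.
z-row ← z-row − (-5)·(new row 3): 4/5 − (-5)·0 = 4/5.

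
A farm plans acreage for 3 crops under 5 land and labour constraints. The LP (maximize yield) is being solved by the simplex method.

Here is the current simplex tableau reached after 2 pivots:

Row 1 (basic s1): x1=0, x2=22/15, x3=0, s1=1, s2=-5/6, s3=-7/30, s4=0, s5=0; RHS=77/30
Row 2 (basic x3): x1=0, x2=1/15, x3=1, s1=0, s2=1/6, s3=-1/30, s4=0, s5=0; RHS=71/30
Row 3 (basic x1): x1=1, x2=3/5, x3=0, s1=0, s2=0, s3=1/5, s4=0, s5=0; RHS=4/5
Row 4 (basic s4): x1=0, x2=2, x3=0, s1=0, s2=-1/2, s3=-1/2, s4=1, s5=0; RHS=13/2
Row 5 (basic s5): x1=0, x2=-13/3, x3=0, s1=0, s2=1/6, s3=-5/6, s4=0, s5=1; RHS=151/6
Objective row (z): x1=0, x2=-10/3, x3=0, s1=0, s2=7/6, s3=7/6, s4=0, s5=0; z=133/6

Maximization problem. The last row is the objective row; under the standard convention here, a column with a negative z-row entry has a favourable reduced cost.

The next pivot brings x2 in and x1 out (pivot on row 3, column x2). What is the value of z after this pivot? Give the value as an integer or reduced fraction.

Minimum ratio for x2: (4/5)/(3/5) = 4/3.
z changes by −(z-row coeff of x2)·ratio = −(-10/3)·(4/3) = 40/9.
New z = 133/6 + (40/9) = 479/18.

479/18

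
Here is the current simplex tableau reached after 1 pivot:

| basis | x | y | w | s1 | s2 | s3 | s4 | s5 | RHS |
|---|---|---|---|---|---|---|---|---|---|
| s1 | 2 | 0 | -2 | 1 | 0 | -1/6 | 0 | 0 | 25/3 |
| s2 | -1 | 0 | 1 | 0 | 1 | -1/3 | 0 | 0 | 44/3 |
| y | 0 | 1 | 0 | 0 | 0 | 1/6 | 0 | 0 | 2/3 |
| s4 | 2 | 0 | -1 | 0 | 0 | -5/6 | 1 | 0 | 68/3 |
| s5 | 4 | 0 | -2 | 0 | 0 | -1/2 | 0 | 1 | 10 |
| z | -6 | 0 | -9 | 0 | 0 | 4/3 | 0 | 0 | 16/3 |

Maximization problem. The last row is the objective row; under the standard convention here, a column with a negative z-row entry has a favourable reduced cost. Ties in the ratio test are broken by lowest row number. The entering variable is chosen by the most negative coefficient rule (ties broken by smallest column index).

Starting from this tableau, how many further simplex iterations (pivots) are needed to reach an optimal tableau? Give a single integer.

pivot: w in, s2 out → z = 412/3
pivot: x in, s5 out → z = 1297/3
pivot: s3 in, y out → z = 474
No improving column remains; optimal.

3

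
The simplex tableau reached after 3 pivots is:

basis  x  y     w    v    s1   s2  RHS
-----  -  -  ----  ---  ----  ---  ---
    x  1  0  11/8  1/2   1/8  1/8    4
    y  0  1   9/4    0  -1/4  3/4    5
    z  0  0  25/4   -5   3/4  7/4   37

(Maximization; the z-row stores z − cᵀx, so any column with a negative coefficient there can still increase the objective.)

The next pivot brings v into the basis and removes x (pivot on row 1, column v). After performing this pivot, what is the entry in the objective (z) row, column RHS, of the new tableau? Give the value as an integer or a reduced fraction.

77

Pivot element is row 1, column v: 1/2.
Normalize row 1: new (row 1, RHS) = 4/(1/2) = 8.
z-row ← z-row − (-5)·(new row 1): 37 − (-5)·8 = 77.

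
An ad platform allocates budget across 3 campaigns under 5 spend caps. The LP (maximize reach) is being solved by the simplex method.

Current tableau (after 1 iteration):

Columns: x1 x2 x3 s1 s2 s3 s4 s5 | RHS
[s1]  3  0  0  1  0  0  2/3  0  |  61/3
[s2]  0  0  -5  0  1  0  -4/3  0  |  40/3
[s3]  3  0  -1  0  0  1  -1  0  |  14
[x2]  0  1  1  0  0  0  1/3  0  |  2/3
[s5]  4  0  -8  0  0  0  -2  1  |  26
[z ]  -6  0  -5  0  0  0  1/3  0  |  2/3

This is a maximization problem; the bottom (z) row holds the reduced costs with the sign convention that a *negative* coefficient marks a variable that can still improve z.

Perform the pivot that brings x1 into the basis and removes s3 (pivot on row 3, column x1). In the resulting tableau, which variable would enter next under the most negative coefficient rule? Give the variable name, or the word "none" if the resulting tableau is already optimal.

Pivot element 3. New z-row = old z-row − (-6)·(row 3/3).
Updated z-row coefficients: x1: 0, x2: 0, x3: -7, s1: 0, s2: 0, s3: 2, s4: -5/3, s5: 0.
The most negative is -7 in column x3, so x3 would enter next.

x3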